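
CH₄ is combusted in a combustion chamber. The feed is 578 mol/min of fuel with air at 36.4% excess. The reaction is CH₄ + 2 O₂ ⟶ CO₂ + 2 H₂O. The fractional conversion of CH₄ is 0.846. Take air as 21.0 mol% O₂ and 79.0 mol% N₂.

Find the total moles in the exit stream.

Stoichiometric O₂ = 2 × 578 = 1156 mol/min; O₂ fed = 1156 × 1.364 = 1577 mol/min.
N₂ fed = 1577 × 79/21 = 5932 mol/min.
Fuel reacted = 0.846 × 578 → ξ = 489 mol/min.
Outlet (n = n₀ + ν ξ):
  CH₄: 578 − 1(489) = 89.01
  O₂: 1577 − 2(489) = 598.8
  N₂: 5932 (inert)
  CO₂: 0 + 1(489) = 489
  H₂O: 0 + 2(489) = 978
Total out = 89.01 + 598.8 + 5932 + 489 + 978 = 8086 mol/min.

8090 mol/min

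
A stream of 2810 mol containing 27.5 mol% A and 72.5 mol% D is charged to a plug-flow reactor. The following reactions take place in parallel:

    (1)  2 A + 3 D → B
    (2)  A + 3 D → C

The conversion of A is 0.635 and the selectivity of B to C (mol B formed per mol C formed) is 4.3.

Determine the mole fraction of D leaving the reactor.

0.689

Conversion of A: A consumed = 0.635 × 772.8 = 490.7 mol = 2ξ₁ + 1ξ₂.
Selectivity: 1ξ₁ / (1ξ₂) = 4.3 → ξ₁ = 4.3 ξ₂.
Substitute: (2·4.3 + 1) ξ₂ = 490.7 → ξ₂ = 51.11 mol, ξ₁ = 219.8 mol.
Outlet amounts (n = n₀ + Σ ν·ξ):
  A: 772.8 − 2(219.8) − 1(51.11) = 282.1
  D: 2037 − 3(219.8) − 3(51.11) = 1225
  B: 0 + 1(219.8) = 219.8
  C: 0 + 1(51.11) = 51.11
Total out = 1777 mol; y_D = 1225 / 1777 = 0.6889.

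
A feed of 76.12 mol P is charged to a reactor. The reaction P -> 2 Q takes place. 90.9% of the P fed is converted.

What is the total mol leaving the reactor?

P reacted = 0.909 × 76.12 = 69.19 mol; ν_P = −1, so ξ = 69.19/1 = 69.19 mol.
Outlet amounts (n = n₀ + ν ξ):
  P: 76.12 − 1(69.19) = 6.927
  Q: 0 + 2(69.19) = 138.4
Total out = 6.927 + 138.4 = 145.3 mol.

145 mol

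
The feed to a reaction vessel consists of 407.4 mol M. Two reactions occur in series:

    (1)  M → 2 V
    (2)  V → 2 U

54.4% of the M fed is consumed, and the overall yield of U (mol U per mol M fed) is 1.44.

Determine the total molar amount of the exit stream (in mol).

922 mol

Conversion of M: M consumed = 1ξ₁ = 0.544 × 407.4 → ξ₁ = 221.6 mol.
Yield of U: 2ξ₂ / 407.4 = 1.44 → ξ₂ = 293.3 mol.
Outlet amounts (n = n₀ + Σ ν·ξ):
  M: 407.4 − 1(221.6) = 185.8
  V: 0 + 2(221.6) − 1(293.3) = 149.9
  U: 0 + 2(293.3) = 586.7
Total out = 185.8 + 149.9 + 586.7 = 922.4 mol.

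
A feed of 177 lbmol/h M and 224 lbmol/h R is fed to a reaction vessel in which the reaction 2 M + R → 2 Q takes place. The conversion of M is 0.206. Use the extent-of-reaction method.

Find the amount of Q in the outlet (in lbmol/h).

36.5 lbmol/h

M reacted = 0.206 × 177 = 36.46 lbmol/h; ν_M = −2, so ξ = 36.46/2 = 18.23 lbmol/h.
Outlet amounts (n = n₀ + ν ξ):
  M: 177 − 2(18.23) = 140.5
  R: 224 − 1(18.23) = 205.8
  Q: 0 + 2(18.23) = 36.46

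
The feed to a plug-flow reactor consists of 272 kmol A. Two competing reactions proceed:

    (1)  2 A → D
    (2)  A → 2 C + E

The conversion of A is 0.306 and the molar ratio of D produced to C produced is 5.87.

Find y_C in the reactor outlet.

0.0285

Conversion of A: A consumed = 0.306 × 272 = 83.23 kmol = 2ξ₁ + 1ξ₂.
Selectivity: 1ξ₁ / (2ξ₂) = 5.87 → ξ₁ = 11.74 ξ₂.
Substitute: (2·11.74 + 1) ξ₂ = 83.23 → ξ₂ = 3.4 kmol, ξ₁ = 39.92 kmol.
Outlet amounts (n = n₀ + Σ ν·ξ):
  A: 272 − 2(39.92) − 1(3.4) = 188.8
  D: 0 + 1(39.92) = 39.92
  C: 0 + 2(3.4) = 6.8
  E: 0 + 1(3.4) = 3.4
Total out = 238.9 kmol; y_C = 6.8 / 238.9 = 0.02847.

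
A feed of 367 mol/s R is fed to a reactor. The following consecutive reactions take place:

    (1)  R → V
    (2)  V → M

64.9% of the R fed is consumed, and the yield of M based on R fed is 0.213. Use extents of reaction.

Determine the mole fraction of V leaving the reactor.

Conversion of R: R consumed = 1ξ₁ = 0.649 × 367 → ξ₁ = 238.2 mol/s.
Yield of M: 1ξ₂ / 367 = 0.213 → ξ₂ = 78.17 mol/s.
Outlet amounts (n = n₀ + Σ ν·ξ):
  R: 367 − 1(238.2) = 128.8
  V: 0 + 1(238.2) − 1(78.17) = 160
  M: 0 + 1(78.17) = 78.17
Total out = 367 mol/s; y_V = 160 / 367 = 0.436.

0.436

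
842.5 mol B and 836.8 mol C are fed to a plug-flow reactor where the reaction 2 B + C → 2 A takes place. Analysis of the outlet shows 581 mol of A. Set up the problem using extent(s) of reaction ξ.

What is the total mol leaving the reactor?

1390 mol

For A: n = n₀ + 2ξ → 581 = 0 + 2ξ, giving ξ = 290.5 mol.
Outlet amounts (n = n₀ + ν ξ):
  B: 842.5 − 2(290.5) = 261.5
  C: 836.8 − 1(290.5) = 546.3
  A: 0 + 2(290.5) = 581
Total out = 261.5 + 546.3 + 581 = 1389 mol.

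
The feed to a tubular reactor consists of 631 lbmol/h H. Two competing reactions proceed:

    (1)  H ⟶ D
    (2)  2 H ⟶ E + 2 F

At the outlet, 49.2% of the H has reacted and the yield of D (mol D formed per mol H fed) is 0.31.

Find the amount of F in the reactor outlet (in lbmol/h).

115 lbmol/h

Yield of D: 1ξ₁ / 631 = 0.31 → ξ₁ = 195.6 lbmol/h.
Conversion of H: 1ξ₁ + 2ξ₂ = 0.492 × 631 = 310.5 → ξ₂ = 57.42 lbmol/h.
Outlet amounts (n = n₀ + Σ ν·ξ):
  H: 631 − 1(195.6) − 2(57.42) = 320.5
  D: 0 + 1(195.6) = 195.6
  E: 0 + 1(57.42) = 57.42
  F: 0 + 2(57.42) = 114.8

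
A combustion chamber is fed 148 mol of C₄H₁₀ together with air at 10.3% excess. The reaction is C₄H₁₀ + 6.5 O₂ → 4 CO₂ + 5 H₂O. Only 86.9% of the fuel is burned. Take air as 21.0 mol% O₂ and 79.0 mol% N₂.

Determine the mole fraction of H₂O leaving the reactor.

Stoichiometric O₂ = 6.5 × 148 = 962 mol; O₂ fed = 962 × 1.103 = 1061 mol.
N₂ fed = 1061 × 79/21 = 3992 mol.
Fuel reacted = 0.869 × 148 → ξ = 128.6 mol.
Outlet (n = n₀ + ν ξ):
  C₄H₁₀: 148 − 1(128.6) = 19.39
  O₂: 1061 − 6.5(128.6) = 225.1
  N₂: 3992 (inert)
  CO₂: 0 + 4(128.6) = 514.4
  H₂O: 0 + 5(128.6) = 643.1
Total out = 5394 mol; y_H₂O = 643.1 / 5394 = 0.1192.

0.119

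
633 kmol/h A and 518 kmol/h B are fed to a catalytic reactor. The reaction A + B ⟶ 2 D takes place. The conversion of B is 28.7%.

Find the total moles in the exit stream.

B reacted = 0.287 × 518 = 148.7 kmol/h; ν_B = −1, so ξ = 148.7/1 = 148.7 kmol/h.
Outlet amounts (n = n₀ + ν ξ):
  A: 633 − 1(148.7) = 484.3
  B: 518 − 1(148.7) = 369.3
  D: 0 + 2(148.7) = 297.3
Total out = 484.3 + 369.3 + 297.3 = 1151 kmol/h.

1150 kmol/h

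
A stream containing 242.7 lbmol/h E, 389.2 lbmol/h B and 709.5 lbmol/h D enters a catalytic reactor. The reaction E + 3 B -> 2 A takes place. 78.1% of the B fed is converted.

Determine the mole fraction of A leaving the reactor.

B reacted = 0.781 × 389.2 = 304 lbmol/h; ν_B = −3, so ξ = 304/3 = 101.3 lbmol/h.
Outlet amounts (n = n₀ + ν ξ):
  E: 242.7 − 1(101.3) = 141.4
  B: 389.2 − 3(101.3) = 85.23
  A: 0 + 2(101.3) = 202.6
  D: 709.5 (inert)
Total out = 1139 lbmol/h; y_A = 202.6 / 1139 = 0.178.

0.178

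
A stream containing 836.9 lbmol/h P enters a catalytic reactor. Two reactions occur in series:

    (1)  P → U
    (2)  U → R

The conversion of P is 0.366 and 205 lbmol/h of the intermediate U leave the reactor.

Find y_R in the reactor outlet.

Conversion of P: P consumed = 1ξ₁ = 0.366 × 836.9 → ξ₁ = 306.3 lbmol/h.
U balance: n_U = 0 + 1ξ₁ − 1ξ₂ = 205 → ξ₂ = (1·306.3 − 205)/1 = 101.3 lbmol/h.
Outlet amounts (n = n₀ + Σ ν·ξ):
  P: 836.9 − 1(306.3) = 530.6
  U: 0 + 1(306.3) − 1(101.3) = 205
  R: 0 + 1(101.3) = 101.3
Total out = 836.9 lbmol/h; y_R = 101.3 / 836.9 = 0.121.

0.121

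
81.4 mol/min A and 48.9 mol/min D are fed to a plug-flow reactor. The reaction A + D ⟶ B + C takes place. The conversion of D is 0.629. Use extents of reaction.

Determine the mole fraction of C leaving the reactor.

0.236

D reacted = 0.629 × 48.9 = 30.76 mol/min; ν_D = −1, so ξ = 30.76/1 = 30.76 mol/min.
Outlet amounts (n = n₀ + ν ξ):
  A: 81.4 − 1(30.76) = 50.64
  D: 48.9 − 1(30.76) = 18.14
  B: 0 + 1(30.76) = 30.76
  C: 0 + 1(30.76) = 30.76
Total out = 130.3 mol/min; y_C = 30.76 / 130.3 = 0.2361.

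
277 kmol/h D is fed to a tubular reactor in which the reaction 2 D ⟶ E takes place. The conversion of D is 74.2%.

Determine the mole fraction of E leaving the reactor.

0.59

D reacted = 0.742 × 277 = 205.5 kmol/h; ν_D = −2, so ξ = 205.5/2 = 102.8 kmol/h.
Outlet amounts (n = n₀ + ν ξ):
  D: 277 − 2(102.8) = 71.47
  E: 0 + 1(102.8) = 102.8
Total out = 174.2 kmol/h; y_E = 102.8 / 174.2 = 0.5898.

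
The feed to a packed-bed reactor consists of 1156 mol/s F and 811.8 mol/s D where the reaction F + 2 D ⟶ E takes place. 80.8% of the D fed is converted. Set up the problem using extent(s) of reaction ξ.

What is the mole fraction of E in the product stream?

0.25

D reacted = 0.808 × 811.8 = 655.9 mol/s; ν_D = −2, so ξ = 655.9/2 = 328 mol/s.
Outlet amounts (n = n₀ + ν ξ):
  F: 1156 − 1(328) = 828
  D: 811.8 − 2(328) = 155.9
  E: 0 + 1(328) = 328
Total out = 1312 mol/s; y_E = 328 / 1312 = 0.25.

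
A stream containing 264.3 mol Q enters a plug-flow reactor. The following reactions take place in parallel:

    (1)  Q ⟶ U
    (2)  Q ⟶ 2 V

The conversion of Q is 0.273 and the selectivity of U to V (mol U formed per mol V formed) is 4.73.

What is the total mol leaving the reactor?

271 mol

Conversion of Q: Q consumed = 0.273 × 264.3 = 72.15 mol = 1ξ₁ + 1ξ₂.
Selectivity: 1ξ₁ / (2ξ₂) = 4.73 → ξ₁ = 9.46 ξ₂.
Substitute: (1·9.46 + 1) ξ₂ = 72.15 → ξ₂ = 6.898 mol, ξ₁ = 65.26 mol.
Outlet amounts (n = n₀ + Σ ν·ξ):
  Q: 264.3 − 1(65.26) − 1(6.898) = 192.1
  U: 0 + 1(65.26) = 65.26
  V: 0 + 2(6.898) = 13.8
Total out = 192.1 + 65.26 + 13.8 = 271.2 mol.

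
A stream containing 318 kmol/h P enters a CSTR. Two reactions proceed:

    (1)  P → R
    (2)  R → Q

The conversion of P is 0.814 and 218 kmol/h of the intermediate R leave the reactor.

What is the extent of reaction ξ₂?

ξ₂ = 40.9 kmol/h

Conversion of P: P consumed = 1ξ₁ = 0.814 × 318 → ξ₁ = 258.9 kmol/h.
R balance: n_R = 0 + 1ξ₁ − 1ξ₂ = 218 → ξ₂ = (1·258.9 − 218)/1 = 40.85 kmol/h.
Outlet amounts (n = n₀ + Σ ν·ξ):
  P: 318 − 1(258.9) = 59.15
  R: 0 + 1(258.9) − 1(40.85) = 218
  Q: 0 + 1(40.85) = 40.85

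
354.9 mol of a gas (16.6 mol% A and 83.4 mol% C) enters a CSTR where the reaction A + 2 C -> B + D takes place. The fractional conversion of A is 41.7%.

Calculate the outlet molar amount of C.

A reacted = 0.417 × 58.91 = 24.57 mol; ν_A = −1, so ξ = 24.57/1 = 24.57 mol.
Outlet amounts (n = n₀ + ν ξ):
  A: 58.91 − 1(24.57) = 34.35
  C: 296 − 2(24.57) = 246.9
  B: 0 + 1(24.57) = 24.57
  D: 0 + 1(24.57) = 24.57

247 mol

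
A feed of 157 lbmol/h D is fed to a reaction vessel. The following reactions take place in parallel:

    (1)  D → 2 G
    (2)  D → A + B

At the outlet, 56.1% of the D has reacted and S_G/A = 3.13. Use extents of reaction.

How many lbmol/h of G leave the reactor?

107 lbmol/h

Conversion of D: D consumed = 0.561 × 157 = 88.08 lbmol/h = 1ξ₁ + 1ξ₂.
Selectivity: 2ξ₁ / (1ξ₂) = 3.13 → ξ₁ = 1.565 ξ₂.
Substitute: (1·1.565 + 1) ξ₂ = 88.08 → ξ₂ = 34.34 lbmol/h, ξ₁ = 53.74 lbmol/h.
Outlet amounts (n = n₀ + Σ ν·ξ):
  D: 157 − 1(53.74) − 1(34.34) = 68.92
  G: 0 + 2(53.74) = 107.5
  A: 0 + 1(34.34) = 34.34
  B: 0 + 1(34.34) = 34.34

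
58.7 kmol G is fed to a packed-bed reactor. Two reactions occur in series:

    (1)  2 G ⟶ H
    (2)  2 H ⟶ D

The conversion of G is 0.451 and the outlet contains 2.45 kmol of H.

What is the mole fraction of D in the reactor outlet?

0.135

Conversion of G: G consumed = 2ξ₁ = 0.451 × 58.7 → ξ₁ = 13.24 kmol.
H balance: n_H = 0 + 1ξ₁ − 2ξ₂ = 2.45 → ξ₂ = (1·13.24 − 2.45)/2 = 5.393 kmol.
Outlet amounts (n = n₀ + Σ ν·ξ):
  G: 58.7 − 2(13.24) = 32.23
  H: 0 + 1(13.24) − 2(5.393) = 2.45
  D: 0 + 1(5.393) = 5.393
Total out = 40.07 kmol; y_D = 5.393 / 40.07 = 0.1346.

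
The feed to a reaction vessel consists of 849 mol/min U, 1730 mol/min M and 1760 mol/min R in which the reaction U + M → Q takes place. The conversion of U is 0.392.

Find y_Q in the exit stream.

U reacted = 0.392 × 849 = 332.8 mol/min; ν_U = −1, so ξ = 332.8/1 = 332.8 mol/min.
Outlet amounts (n = n₀ + ν ξ):
  U: 849 − 1(332.8) = 516.2
  M: 1730 − 1(332.8) = 1397
  Q: 0 + 1(332.8) = 332.8
  R: 1760 (inert)
Total out = 4006 mol/min; y_Q = 332.8 / 4006 = 0.08307.

0.0831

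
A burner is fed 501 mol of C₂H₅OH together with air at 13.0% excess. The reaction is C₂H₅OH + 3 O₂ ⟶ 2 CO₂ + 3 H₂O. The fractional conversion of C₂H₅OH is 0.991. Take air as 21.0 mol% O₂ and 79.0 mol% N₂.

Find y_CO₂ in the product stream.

Stoichiometric O₂ = 3 × 501 = 1503 mol; O₂ fed = 1503 × 1.130 = 1698 mol.
N₂ fed = 1698 × 79/21 = 6389 mol.
Fuel reacted = 0.991 × 501 → ξ = 496.5 mol.
Outlet (n = n₀ + ν ξ):
  C₂H₅OH: 501 − 1(496.5) = 4.509
  O₂: 1698 − 3(496.5) = 208.9
  N₂: 6389 (inert)
  CO₂: 0 + 2(496.5) = 993
  H₂O: 0 + 3(496.5) = 1489
Total out = 9085 mol; y_CO₂ = 993 / 9085 = 0.1093.

0.109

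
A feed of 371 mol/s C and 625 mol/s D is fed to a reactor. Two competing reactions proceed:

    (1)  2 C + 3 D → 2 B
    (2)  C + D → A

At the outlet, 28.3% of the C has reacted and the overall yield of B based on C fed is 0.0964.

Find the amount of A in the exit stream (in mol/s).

Yield of B: 2ξ₁ / 371 = 0.0964 → ξ₁ = 17.88 mol/s.
Conversion of C: 2ξ₁ + 1ξ₂ = 0.283 × 371 = 105 → ξ₂ = 69.23 mol/s.
Outlet amounts (n = n₀ + Σ ν·ξ):
  C: 371 − 2(17.88) − 1(69.23) = 266
  D: 625 − 3(17.88) − 1(69.23) = 502.1
  B: 0 + 2(17.88) = 35.76
  A: 0 + 1(69.23) = 69.23

69.2 mol/s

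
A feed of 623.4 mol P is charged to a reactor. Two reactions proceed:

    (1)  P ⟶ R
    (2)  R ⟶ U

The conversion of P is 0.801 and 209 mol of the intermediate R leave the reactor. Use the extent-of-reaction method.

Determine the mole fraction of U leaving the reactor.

Conversion of P: P consumed = 1ξ₁ = 0.801 × 623.4 → ξ₁ = 499.3 mol.
R balance: n_R = 0 + 1ξ₁ − 1ξ₂ = 209 → ξ₂ = (1·499.3 − 209)/1 = 290.3 mol.
Outlet amounts (n = n₀ + Σ ν·ξ):
  P: 623.4 − 1(499.3) = 124.1
  R: 0 + 1(499.3) − 1(290.3) = 209
  U: 0 + 1(290.3) = 290.3
Total out = 623.4 mol; y_U = 290.3 / 623.4 = 0.4657.

0.466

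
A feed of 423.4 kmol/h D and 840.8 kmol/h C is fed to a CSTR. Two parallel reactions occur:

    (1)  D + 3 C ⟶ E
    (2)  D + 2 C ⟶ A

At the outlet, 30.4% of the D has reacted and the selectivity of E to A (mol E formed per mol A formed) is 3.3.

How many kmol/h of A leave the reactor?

Conversion of D: D consumed = 0.304 × 423.4 = 128.7 kmol/h = 1ξ₁ + 1ξ₂.
Selectivity: 1ξ₁ / (1ξ₂) = 3.3 → ξ₁ = 3.3 ξ₂.
Substitute: (1·3.3 + 1) ξ₂ = 128.7 → ξ₂ = 29.93 kmol/h, ξ₁ = 98.78 kmol/h.
Outlet amounts (n = n₀ + Σ ν·ξ):
  D: 423.4 − 1(98.78) − 1(29.93) = 294.7
  C: 840.8 − 3(98.78) − 2(29.93) = 484.6
  E: 0 + 1(98.78) = 98.78
  A: 0 + 1(29.93) = 29.93

29.9 kmol/h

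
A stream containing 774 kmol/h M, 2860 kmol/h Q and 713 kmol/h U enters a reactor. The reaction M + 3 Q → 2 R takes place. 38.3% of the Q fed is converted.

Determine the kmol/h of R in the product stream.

Q reacted = 0.383 × 2860 = 1095 kmol/h; ν_Q = −3, so ξ = 1095/3 = 365.1 kmol/h.
Outlet amounts (n = n₀ + ν ξ):
  M: 774 − 1(365.1) = 408.9
  Q: 2860 − 3(365.1) = 1765
  R: 0 + 2(365.1) = 730.3
  U: 713 (inert)

730 kmol/h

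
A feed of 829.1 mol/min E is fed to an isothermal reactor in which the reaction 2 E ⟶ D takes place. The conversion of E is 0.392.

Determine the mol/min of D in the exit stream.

E reacted = 0.392 × 829.1 = 325 mol/min; ν_E = −2, so ξ = 325/2 = 162.5 mol/min.
Outlet amounts (n = n₀ + ν ξ):
  E: 829.1 − 2(162.5) = 504.1
  D: 0 + 1(162.5) = 162.5

163 mol/min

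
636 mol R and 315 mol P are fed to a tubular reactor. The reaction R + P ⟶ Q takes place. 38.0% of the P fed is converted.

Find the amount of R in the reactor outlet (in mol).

516 mol

P reacted = 0.38 × 315 = 119.7 mol; ν_P = −1, so ξ = 119.7/1 = 119.7 mol.
Outlet amounts (n = n₀ + ν ξ):
  R: 636 − 1(119.7) = 516.3
  P: 315 − 1(119.7) = 195.3
  Q: 0 + 1(119.7) = 119.7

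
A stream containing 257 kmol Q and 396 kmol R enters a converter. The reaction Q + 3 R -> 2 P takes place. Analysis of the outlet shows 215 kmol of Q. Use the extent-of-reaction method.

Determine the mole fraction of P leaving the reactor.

0.148

For Q: n = n₀ − 1ξ → 215 = 257 − 1ξ, giving ξ = 42 kmol.
Outlet amounts (n = n₀ + ν ξ):
  Q: 257 − 1(42) = 215
  R: 396 − 3(42) = 270
  P: 0 + 2(42) = 84
Total out = 569 kmol; y_P = 84 / 569 = 0.1476.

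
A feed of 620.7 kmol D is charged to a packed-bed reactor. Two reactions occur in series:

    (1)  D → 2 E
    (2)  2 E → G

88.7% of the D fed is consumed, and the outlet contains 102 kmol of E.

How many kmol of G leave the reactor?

Conversion of D: D consumed = 1ξ₁ = 0.887 × 620.7 → ξ₁ = 550.6 kmol.
E balance: n_E = 0 + 2ξ₁ − 2ξ₂ = 102 → ξ₂ = (2·550.6 − 102)/2 = 499.6 kmol.
Outlet amounts (n = n₀ + Σ ν·ξ):
  D: 620.7 − 1(550.6) = 70.14
  E: 0 + 2(550.6) − 2(499.6) = 102
  G: 0 + 1(499.6) = 499.6

500 kmol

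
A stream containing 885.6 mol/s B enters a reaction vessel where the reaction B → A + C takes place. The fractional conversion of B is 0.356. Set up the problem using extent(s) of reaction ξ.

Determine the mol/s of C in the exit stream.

315 mol/s

B reacted = 0.356 × 885.6 = 315.3 mol/s; ν_B = −1, so ξ = 315.3/1 = 315.3 mol/s.
Outlet amounts (n = n₀ + ν ξ):
  B: 885.6 − 1(315.3) = 570.3
  A: 0 + 1(315.3) = 315.3
  C: 0 + 1(315.3) = 315.3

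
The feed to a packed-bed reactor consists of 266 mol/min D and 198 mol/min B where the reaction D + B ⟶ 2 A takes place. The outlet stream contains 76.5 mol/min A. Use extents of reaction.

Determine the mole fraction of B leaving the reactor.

For A: n = n₀ + 2ξ → 76.5 = 0 + 2ξ, giving ξ = 38.25 mol/min.
Outlet amounts (n = n₀ + ν ξ):
  D: 266 − 1(38.25) = 227.8
  B: 198 − 1(38.25) = 159.8
  A: 0 + 2(38.25) = 76.5
Total out = 464 mol/min; y_B = 159.8 / 464 = 0.3443.

0.344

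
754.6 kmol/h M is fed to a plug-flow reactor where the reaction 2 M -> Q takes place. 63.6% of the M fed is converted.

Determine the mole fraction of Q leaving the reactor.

0.466

M reacted = 0.636 × 754.6 = 479.9 kmol/h; ν_M = −2, so ξ = 479.9/2 = 240 kmol/h.
Outlet amounts (n = n₀ + ν ξ):
  M: 754.6 − 2(240) = 274.7
  Q: 0 + 1(240) = 240
Total out = 514.6 kmol/h; y_Q = 240 / 514.6 = 0.4663.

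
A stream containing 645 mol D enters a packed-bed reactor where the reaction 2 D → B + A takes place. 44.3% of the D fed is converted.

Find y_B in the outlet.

0.222

D reacted = 0.443 × 645 = 285.7 mol; ν_D = −2, so ξ = 285.7/2 = 142.9 mol.
Outlet amounts (n = n₀ + ν ξ):
  D: 645 − 2(142.9) = 359.3
  B: 0 + 1(142.9) = 142.9
  A: 0 + 1(142.9) = 142.9
Total out = 645 mol; y_B = 142.9 / 645 = 0.2215.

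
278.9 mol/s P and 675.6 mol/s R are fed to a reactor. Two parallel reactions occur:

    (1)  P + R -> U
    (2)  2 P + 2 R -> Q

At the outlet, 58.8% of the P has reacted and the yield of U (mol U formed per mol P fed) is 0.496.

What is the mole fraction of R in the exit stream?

0.658

Yield of U: 1ξ₁ / 278.9 = 0.496 → ξ₁ = 138.3 mol/s.
Conversion of P: 1ξ₁ + 2ξ₂ = 0.588 × 278.9 = 164 → ξ₂ = 12.83 mol/s.
Outlet amounts (n = n₀ + Σ ν·ξ):
  P: 278.9 − 1(138.3) − 2(12.83) = 114.9
  R: 675.6 − 1(138.3) − 2(12.83) = 511.6
  U: 0 + 1(138.3) = 138.3
  Q: 0 + 1(12.83) = 12.83
Total out = 777.7 mol/s; y_R = 511.6 / 777.7 = 0.6579.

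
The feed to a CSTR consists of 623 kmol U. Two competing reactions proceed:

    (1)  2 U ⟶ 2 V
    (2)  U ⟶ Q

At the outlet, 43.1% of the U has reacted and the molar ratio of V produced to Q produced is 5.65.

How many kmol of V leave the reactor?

228 kmol

Conversion of U: U consumed = 0.431 × 623 = 268.5 kmol = 2ξ₁ + 1ξ₂.
Selectivity: 2ξ₁ / (1ξ₂) = 5.65 → ξ₁ = 2.825 ξ₂.
Substitute: (2·2.825 + 1) ξ₂ = 268.5 → ξ₂ = 40.38 kmol, ξ₁ = 114.1 kmol.
Outlet amounts (n = n₀ + Σ ν·ξ):
  U: 623 − 2(114.1) − 1(40.38) = 354.5
  V: 0 + 2(114.1) = 228.1
  Q: 0 + 1(40.38) = 40.38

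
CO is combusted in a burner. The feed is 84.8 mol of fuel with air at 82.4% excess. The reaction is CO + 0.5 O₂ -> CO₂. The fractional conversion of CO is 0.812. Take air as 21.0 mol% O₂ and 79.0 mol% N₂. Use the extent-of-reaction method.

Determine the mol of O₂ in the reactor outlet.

Stoichiometric O₂ = 0.5 × 84.8 = 42.4 mol; O₂ fed = 42.4 × 1.824 = 77.34 mol.
N₂ fed = 77.34 × 79/21 = 290.9 mol.
Fuel reacted = 0.812 × 84.8 → ξ = 68.86 mol.
Outlet (n = n₀ + ν ξ):
  CO: 84.8 − 1(68.86) = 15.94
  O₂: 77.34 − 0.5(68.86) = 42.91
  N₂: 290.9 (inert)
  CO₂: 0 + 1(68.86) = 68.86

42.9 mol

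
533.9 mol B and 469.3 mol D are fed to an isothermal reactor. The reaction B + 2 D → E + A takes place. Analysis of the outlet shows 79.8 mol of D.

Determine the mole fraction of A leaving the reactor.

For D: n = n₀ − 2ξ → 79.8 = 469.3 − 2ξ, giving ξ = 194.8 mol.
Outlet amounts (n = n₀ + ν ξ):
  B: 533.9 − 1(194.8) = 339.1
  D: 469.3 − 2(194.8) = 79.8
  E: 0 + 1(194.8) = 194.8
  A: 0 + 1(194.8) = 194.8
Total out = 808.5 mol; y_A = 194.8 / 808.5 = 0.2409.

0.241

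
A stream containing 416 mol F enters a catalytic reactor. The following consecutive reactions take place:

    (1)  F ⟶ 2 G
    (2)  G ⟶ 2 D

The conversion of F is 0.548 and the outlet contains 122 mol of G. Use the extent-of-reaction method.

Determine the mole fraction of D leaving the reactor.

0.683

Conversion of F: F consumed = 1ξ₁ = 0.548 × 416 → ξ₁ = 228 mol.
G balance: n_G = 0 + 2ξ₁ − 1ξ₂ = 122 → ξ₂ = (2·228 − 122)/1 = 333.9 mol.
Outlet amounts (n = n₀ + Σ ν·ξ):
  F: 416 − 1(228) = 188
  G: 0 + 2(228) − 1(333.9) = 122
  D: 0 + 2(333.9) = 667.9
Total out = 977.9 mol; y_D = 667.9 / 977.9 = 0.683.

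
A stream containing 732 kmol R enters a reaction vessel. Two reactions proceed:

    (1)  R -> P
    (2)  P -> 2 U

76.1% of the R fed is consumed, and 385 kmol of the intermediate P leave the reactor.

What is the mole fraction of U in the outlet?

Conversion of R: R consumed = 1ξ₁ = 0.761 × 732 → ξ₁ = 557.1 kmol.
P balance: n_P = 0 + 1ξ₁ − 1ξ₂ = 385 → ξ₂ = (1·557.1 − 385)/1 = 172.1 kmol.
Outlet amounts (n = n₀ + Σ ν·ξ):
  R: 732 − 1(557.1) = 174.9
  P: 0 + 1(557.1) − 1(172.1) = 385
  U: 0 + 2(172.1) = 344.1
Total out = 904.1 kmol; y_U = 344.1 / 904.1 = 0.3806.

0.381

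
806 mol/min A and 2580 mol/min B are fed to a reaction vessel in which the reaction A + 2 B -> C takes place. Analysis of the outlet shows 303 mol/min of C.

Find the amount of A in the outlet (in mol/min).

For C: n = n₀ + 1ξ → 303 = 0 + 1ξ, giving ξ = 303 mol/min.
Outlet amounts (n = n₀ + ν ξ):
  A: 806 − 1(303) = 503
  B: 2580 − 2(303) = 1974
  C: 0 + 1(303) = 303

503 mol/min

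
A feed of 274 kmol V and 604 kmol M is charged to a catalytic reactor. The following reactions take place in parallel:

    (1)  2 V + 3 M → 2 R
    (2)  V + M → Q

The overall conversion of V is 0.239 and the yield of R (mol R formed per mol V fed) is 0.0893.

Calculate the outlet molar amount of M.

Yield of R: 2ξ₁ / 274 = 0.0893 → ξ₁ = 12.23 kmol.
Conversion of V: 2ξ₁ + 1ξ₂ = 0.239 × 274 = 65.49 → ξ₂ = 41.02 kmol.
Outlet amounts (n = n₀ + Σ ν·ξ):
  V: 274 − 2(12.23) − 1(41.02) = 208.5
  M: 604 − 3(12.23) − 1(41.02) = 526.3
  R: 0 + 2(12.23) = 24.47
  Q: 0 + 1(41.02) = 41.02

526 kmol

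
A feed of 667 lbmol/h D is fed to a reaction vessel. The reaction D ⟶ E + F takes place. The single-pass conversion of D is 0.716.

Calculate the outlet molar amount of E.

D reacted = 0.716 × 667 = 477.6 lbmol/h; ν_D = −1, so ξ = 477.6/1 = 477.6 lbmol/h.
Outlet amounts (n = n₀ + ν ξ):
  D: 667 − 1(477.6) = 189.4
  E: 0 + 1(477.6) = 477.6
  F: 0 + 1(477.6) = 477.6

478 lbmol/h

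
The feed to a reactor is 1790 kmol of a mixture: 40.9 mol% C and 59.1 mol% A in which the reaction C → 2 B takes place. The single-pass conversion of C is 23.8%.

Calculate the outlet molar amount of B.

348 kmol

C reacted = 0.238 × 732.1 = 174.2 kmol; ν_C = −1, so ξ = 174.2/1 = 174.2 kmol.
Outlet amounts (n = n₀ + ν ξ):
  C: 732.1 − 1(174.2) = 557.9
  B: 0 + 2(174.2) = 348.5
  A: 1058 (inert)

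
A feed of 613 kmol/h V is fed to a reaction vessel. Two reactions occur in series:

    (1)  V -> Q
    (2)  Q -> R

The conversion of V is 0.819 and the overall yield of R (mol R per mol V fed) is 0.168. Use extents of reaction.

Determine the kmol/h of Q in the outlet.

Conversion of V: V consumed = 1ξ₁ = 0.819 × 613 → ξ₁ = 502 kmol/h.
Yield of R: 1ξ₂ / 613 = 0.168 → ξ₂ = 103 kmol/h.
Outlet amounts (n = n₀ + Σ ν·ξ):
  V: 613 − 1(502) = 111
  Q: 0 + 1(502) − 1(103) = 399.1
  R: 0 + 1(103) = 103

399 kmol/h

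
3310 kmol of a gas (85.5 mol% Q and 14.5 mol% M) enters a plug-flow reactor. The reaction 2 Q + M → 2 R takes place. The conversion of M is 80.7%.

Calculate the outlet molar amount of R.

775 kmol

M reacted = 0.807 × 479.9 = 387.3 kmol; ν_M = −1, so ξ = 387.3/1 = 387.3 kmol.
Outlet amounts (n = n₀ + ν ξ):
  Q: 2830 − 2(387.3) = 2055
  M: 479.9 − 1(387.3) = 92.63
  R: 0 + 2(387.3) = 774.6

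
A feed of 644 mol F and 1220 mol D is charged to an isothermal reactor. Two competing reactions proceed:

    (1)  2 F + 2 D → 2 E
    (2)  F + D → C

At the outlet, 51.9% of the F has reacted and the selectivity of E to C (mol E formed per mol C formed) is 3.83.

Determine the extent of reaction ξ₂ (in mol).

ξ₂ = 69.2 mol

Conversion of F: F consumed = 0.519 × 644 = 334.2 mol = 2ξ₁ + 1ξ₂.
Selectivity: 2ξ₁ / (1ξ₂) = 3.83 → ξ₁ = 1.915 ξ₂.
Substitute: (2·1.915 + 1) ξ₂ = 334.2 → ξ₂ = 69.2 mol, ξ₁ = 132.5 mol.
Outlet amounts (n = n₀ + Σ ν·ξ):
  F: 644 − 2(132.5) − 1(69.2) = 309.8
  D: 1220 − 2(132.5) − 1(69.2) = 885.8
  E: 0 + 2(132.5) = 265
  C: 0 + 1(69.2) = 69.2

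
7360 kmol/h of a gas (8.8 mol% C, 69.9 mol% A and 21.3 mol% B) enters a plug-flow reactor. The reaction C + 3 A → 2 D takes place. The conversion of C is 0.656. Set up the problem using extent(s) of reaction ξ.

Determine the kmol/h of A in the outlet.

C reacted = 0.656 × 647.7 = 424.9 kmol/h; ν_C = −1, so ξ = 424.9/1 = 424.9 kmol/h.
Outlet amounts (n = n₀ + ν ξ):
  C: 647.7 − 1(424.9) = 222.8
  A: 5145 − 3(424.9) = 3870
  D: 0 + 2(424.9) = 849.8
  B: 1568 (inert)

3870 kmol/h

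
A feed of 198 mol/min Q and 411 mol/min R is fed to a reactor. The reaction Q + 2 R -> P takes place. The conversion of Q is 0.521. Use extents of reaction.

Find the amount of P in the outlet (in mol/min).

Q reacted = 0.521 × 198 = 103.2 mol/min; ν_Q = −1, so ξ = 103.2/1 = 103.2 mol/min.
Outlet amounts (n = n₀ + ν ξ):
  Q: 198 − 1(103.2) = 94.84
  R: 411 − 2(103.2) = 204.7
  P: 0 + 1(103.2) = 103.2

103 mol/min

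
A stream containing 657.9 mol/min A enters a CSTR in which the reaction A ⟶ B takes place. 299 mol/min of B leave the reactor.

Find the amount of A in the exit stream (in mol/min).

For B: n = n₀ + 1ξ → 299 = 0 + 1ξ, giving ξ = 299 mol/min.
Outlet amounts (n = n₀ + ν ξ):
  A: 657.9 − 1(299) = 358.9
  B: 0 + 1(299) = 299

359 mol/min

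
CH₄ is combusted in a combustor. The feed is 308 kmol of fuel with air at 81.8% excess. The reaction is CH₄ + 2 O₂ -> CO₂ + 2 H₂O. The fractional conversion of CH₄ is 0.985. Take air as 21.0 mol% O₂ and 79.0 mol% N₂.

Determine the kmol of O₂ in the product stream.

513 kmol

Stoichiometric O₂ = 2 × 308 = 616 kmol; O₂ fed = 616 × 1.818 = 1120 kmol.
N₂ fed = 1120 × 79/21 = 4213 kmol.
Fuel reacted = 0.985 × 308 → ξ = 303.4 kmol.
Outlet (n = n₀ + ν ξ):
  CH₄: 308 − 1(303.4) = 4.62
  O₂: 1120 − 2(303.4) = 513.1
  N₂: 4213 (inert)
  CO₂: 0 + 1(303.4) = 303.4
  H₂O: 0 + 2(303.4) = 606.8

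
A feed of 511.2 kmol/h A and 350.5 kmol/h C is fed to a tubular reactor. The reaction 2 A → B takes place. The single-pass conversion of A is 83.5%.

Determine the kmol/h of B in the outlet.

A reacted = 0.835 × 511.2 = 426.9 kmol/h; ν_A = −2, so ξ = 426.9/2 = 213.4 kmol/h.
Outlet amounts (n = n₀ + ν ξ):
  A: 511.2 − 2(213.4) = 84.35
  B: 0 + 1(213.4) = 213.4
  C: 350.5 (inert)

213 kmol/h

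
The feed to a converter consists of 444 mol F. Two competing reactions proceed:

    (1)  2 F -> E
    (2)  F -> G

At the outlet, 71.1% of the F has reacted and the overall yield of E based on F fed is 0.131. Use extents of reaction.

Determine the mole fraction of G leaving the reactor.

0.517

Yield of E: 1ξ₁ / 444 = 0.131 → ξ₁ = 58.16 mol.
Conversion of F: 2ξ₁ + 1ξ₂ = 0.711 × 444 = 315.7 → ξ₂ = 199.4 mol.
Outlet amounts (n = n₀ + Σ ν·ξ):
  F: 444 − 2(58.16) − 1(199.4) = 128.3
  E: 0 + 1(58.16) = 58.16
  G: 0 + 1(199.4) = 199.4
Total out = 385.8 mol; y_G = 199.4 / 385.8 = 0.5167.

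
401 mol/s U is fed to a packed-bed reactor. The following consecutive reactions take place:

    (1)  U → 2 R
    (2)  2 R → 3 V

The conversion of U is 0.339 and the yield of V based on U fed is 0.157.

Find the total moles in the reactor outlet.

558 mol/s

Conversion of U: U consumed = 1ξ₁ = 0.339 × 401 → ξ₁ = 135.9 mol/s.
Yield of V: 3ξ₂ / 401 = 0.157 → ξ₂ = 20.99 mol/s.
Outlet amounts (n = n₀ + Σ ν·ξ):
  U: 401 − 1(135.9) = 265.1
  R: 0 + 2(135.9) − 2(20.99) = 229.9
  V: 0 + 3(20.99) = 62.96
Total out = 265.1 + 229.9 + 62.96 = 557.9 mol/s.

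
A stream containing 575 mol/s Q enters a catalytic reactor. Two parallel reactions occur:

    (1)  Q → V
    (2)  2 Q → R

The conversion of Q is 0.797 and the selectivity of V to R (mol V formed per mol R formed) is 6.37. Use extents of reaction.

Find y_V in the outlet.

0.67

Conversion of Q: Q consumed = 0.797 × 575 = 458.3 mol/s = 1ξ₁ + 2ξ₂.
Selectivity: 1ξ₁ / (1ξ₂) = 6.37 → ξ₁ = 6.37 ξ₂.
Substitute: (1·6.37 + 2) ξ₂ = 458.3 → ξ₂ = 54.75 mol/s, ξ₁ = 348.8 mol/s.
Outlet amounts (n = n₀ + Σ ν·ξ):
  Q: 575 − 1(348.8) − 2(54.75) = 116.7
  V: 0 + 1(348.8) = 348.8
  R: 0 + 1(54.75) = 54.75
Total out = 520.2 mol/s; y_V = 348.8 / 520.2 = 0.6704.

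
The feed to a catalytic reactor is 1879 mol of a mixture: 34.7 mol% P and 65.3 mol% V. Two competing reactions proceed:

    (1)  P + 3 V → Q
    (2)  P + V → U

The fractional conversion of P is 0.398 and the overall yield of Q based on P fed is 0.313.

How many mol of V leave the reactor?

559 mol

Yield of Q: 1ξ₁ / 652 = 0.313 → ξ₁ = 204.1 mol.
Conversion of P: 1ξ₁ + 1ξ₂ = 0.398 × 652 = 259.5 → ξ₂ = 55.42 mol.
Outlet amounts (n = n₀ + Σ ν·ξ):
  P: 652 − 1(204.1) − 1(55.42) = 392.5
  V: 1227 − 3(204.1) − 1(55.42) = 559.3
  Q: 0 + 1(204.1) = 204.1
  U: 0 + 1(55.42) = 55.42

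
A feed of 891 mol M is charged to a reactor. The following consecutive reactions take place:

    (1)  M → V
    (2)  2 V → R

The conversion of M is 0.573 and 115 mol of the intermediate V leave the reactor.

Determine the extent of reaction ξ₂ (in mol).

ξ₂ = 198 mol

Conversion of M: M consumed = 1ξ₁ = 0.573 × 891 → ξ₁ = 510.5 mol.
V balance: n_V = 0 + 1ξ₁ − 2ξ₂ = 115 → ξ₂ = (1·510.5 − 115)/2 = 197.8 mol.
Outlet amounts (n = n₀ + Σ ν·ξ):
  M: 891 − 1(510.5) = 380.5
  V: 0 + 1(510.5) − 2(197.8) = 115
  R: 0 + 1(197.8) = 197.8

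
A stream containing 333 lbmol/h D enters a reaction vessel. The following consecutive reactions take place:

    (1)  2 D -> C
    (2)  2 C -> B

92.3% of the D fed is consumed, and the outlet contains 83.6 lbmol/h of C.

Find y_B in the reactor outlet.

Conversion of D: D consumed = 2ξ₁ = 0.923 × 333 → ξ₁ = 153.7 lbmol/h.
C balance: n_C = 0 + 1ξ₁ − 2ξ₂ = 83.6 → ξ₂ = (1·153.7 − 83.6)/2 = 35.04 lbmol/h.
Outlet amounts (n = n₀ + Σ ν·ξ):
  D: 333 − 2(153.7) = 25.64
  C: 0 + 1(153.7) − 2(35.04) = 83.6
  B: 0 + 1(35.04) = 35.04
Total out = 144.3 lbmol/h; y_B = 35.04 / 144.3 = 0.2429.

0.243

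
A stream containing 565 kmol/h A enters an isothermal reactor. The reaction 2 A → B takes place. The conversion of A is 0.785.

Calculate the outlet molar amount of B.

A reacted = 0.785 × 565 = 443.5 kmol/h; ν_A = −2, so ξ = 443.5/2 = 221.8 kmol/h.
Outlet amounts (n = n₀ + ν ξ):
  A: 565 − 2(221.8) = 121.5
  B: 0 + 1(221.8) = 221.8

222 kmol/h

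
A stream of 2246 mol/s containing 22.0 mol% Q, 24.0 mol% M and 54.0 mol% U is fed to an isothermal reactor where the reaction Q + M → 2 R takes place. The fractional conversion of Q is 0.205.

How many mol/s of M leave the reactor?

438 mol/s

Q reacted = 0.205 × 494.1 = 101.3 mol/s; ν_Q = −1, so ξ = 101.3/1 = 101.3 mol/s.
Outlet amounts (n = n₀ + ν ξ):
  Q: 494.1 − 1(101.3) = 392.8
  M: 539 − 1(101.3) = 437.7
  R: 0 + 2(101.3) = 202.6
  U: 1213 (inert)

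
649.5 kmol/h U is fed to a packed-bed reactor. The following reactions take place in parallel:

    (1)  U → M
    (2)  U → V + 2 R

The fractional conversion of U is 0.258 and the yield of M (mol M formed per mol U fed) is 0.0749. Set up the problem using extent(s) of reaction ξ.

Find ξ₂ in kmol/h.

Yield of M: 1ξ₁ / 649.5 = 0.0749 → ξ₁ = 48.65 kmol/h.
Conversion of U: 1ξ₁ + 1ξ₂ = 0.258 × 649.5 = 167.6 → ξ₂ = 118.9 kmol/h.
Outlet amounts (n = n₀ + Σ ν·ξ):
  U: 649.5 − 1(48.65) − 1(118.9) = 481.9
  M: 0 + 1(48.65) = 48.65
  V: 0 + 1(118.9) = 118.9
  R: 0 + 2(118.9) = 237.8

ξ₂ = 119 kmol/h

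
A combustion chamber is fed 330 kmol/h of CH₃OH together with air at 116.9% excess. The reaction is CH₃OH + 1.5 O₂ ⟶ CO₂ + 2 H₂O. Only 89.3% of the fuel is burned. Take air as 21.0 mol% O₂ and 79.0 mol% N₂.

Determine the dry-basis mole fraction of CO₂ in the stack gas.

Stoichiometric O₂ = 1.5 × 330 = 495 kmol/h; O₂ fed = 495 × 2.169 = 1074 kmol/h.
N₂ fed = 1074 × 79/21 = 4039 kmol/h.
Fuel reacted = 0.893 × 330 → ξ = 294.7 kmol/h.
Outlet (n = n₀ + ν ξ):
  CH₃OH: 330 − 1(294.7) = 35.31
  O₂: 1074 − 1.5(294.7) = 631.6
  N₂: 4039 (inert)
  CO₂: 0 + 1(294.7) = 294.7
  H₂O: 0 + 2(294.7) = 589.4
Dry total = 5001 kmol/h; y_CO₂ (dry) = 294.7 / 5001 = 0.05893.

0.0589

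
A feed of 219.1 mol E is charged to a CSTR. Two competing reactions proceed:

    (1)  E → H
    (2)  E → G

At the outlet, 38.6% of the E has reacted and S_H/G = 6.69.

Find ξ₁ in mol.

Conversion of E: E consumed = 0.386 × 219.1 = 84.57 mol = 1ξ₁ + 1ξ₂.
Selectivity: 1ξ₁ / (1ξ₂) = 6.69 → ξ₁ = 6.69 ξ₂.
Substitute: (1·6.69 + 1) ξ₂ = 84.57 → ξ₂ = 11 mol, ξ₁ = 73.57 mol.
Outlet amounts (n = n₀ + Σ ν·ξ):
  E: 219.1 − 1(73.57) − 1(11) = 134.5
  H: 0 + 1(73.57) = 73.57
  G: 0 + 1(11) = 11

ξ₁ = 73.6 mol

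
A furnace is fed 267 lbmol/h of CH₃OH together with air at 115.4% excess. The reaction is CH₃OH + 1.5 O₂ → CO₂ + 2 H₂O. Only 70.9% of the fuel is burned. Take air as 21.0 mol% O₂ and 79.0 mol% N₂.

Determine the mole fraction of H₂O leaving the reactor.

Stoichiometric O₂ = 1.5 × 267 = 400.5 lbmol/h; O₂ fed = 400.5 × 2.154 = 862.7 lbmol/h.
N₂ fed = 862.7 × 79/21 = 3245 lbmol/h.
Fuel reacted = 0.709 × 267 → ξ = 189.3 lbmol/h.
Outlet (n = n₀ + ν ξ):
  CH₃OH: 267 − 1(189.3) = 77.7
  O₂: 862.7 − 1.5(189.3) = 578.7
  N₂: 3245 (inert)
  CO₂: 0 + 1(189.3) = 189.3
  H₂O: 0 + 2(189.3) = 378.6
Total out = 4470 lbmol/h; y_H₂O = 378.6 / 4470 = 0.08471.

0.0847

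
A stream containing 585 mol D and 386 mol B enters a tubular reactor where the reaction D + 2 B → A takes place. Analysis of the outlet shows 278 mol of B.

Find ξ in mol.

For B: n = n₀ − 2ξ → 278 = 386 − 2ξ, giving ξ = 54 mol.
Outlet amounts (n = n₀ + ν ξ):
  D: 585 − 1(54) = 531
  B: 386 − 2(54) = 278
  A: 0 + 1(54) = 54

ξ = 54 mol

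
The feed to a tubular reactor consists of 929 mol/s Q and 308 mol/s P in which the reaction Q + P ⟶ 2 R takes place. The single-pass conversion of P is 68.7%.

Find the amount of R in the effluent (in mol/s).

423 mol/s

P reacted = 0.687 × 308 = 211.6 mol/s; ν_P = −1, so ξ = 211.6/1 = 211.6 mol/s.
Outlet amounts (n = n₀ + ν ξ):
  Q: 929 − 1(211.6) = 717.4
  P: 308 − 1(211.6) = 96.4
  R: 0 + 2(211.6) = 423.2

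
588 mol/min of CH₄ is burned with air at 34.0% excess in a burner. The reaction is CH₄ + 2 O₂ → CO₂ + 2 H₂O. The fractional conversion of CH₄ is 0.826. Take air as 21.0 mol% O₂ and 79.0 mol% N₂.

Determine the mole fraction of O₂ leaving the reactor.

Stoichiometric O₂ = 2 × 588 = 1176 mol/min; O₂ fed = 1176 × 1.340 = 1576 mol/min.
N₂ fed = 1576 × 79/21 = 5928 mol/min.
Fuel reacted = 0.826 × 588 → ξ = 485.7 mol/min.
Outlet (n = n₀ + ν ξ):
  CH₄: 588 − 1(485.7) = 102.3
  O₂: 1576 − 2(485.7) = 604.5
  N₂: 5928 (inert)
  CO₂: 0 + 1(485.7) = 485.7
  H₂O: 0 + 2(485.7) = 971.4
Total out = 8092 mol/min; y_O₂ = 604.5 / 8092 = 0.0747.

0.0747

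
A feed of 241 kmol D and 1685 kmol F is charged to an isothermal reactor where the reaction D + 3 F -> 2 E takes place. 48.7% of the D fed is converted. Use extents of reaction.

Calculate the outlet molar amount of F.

1330 kmol

D reacted = 0.487 × 241 = 117.4 kmol; ν_D = −1, so ξ = 117.4/1 = 117.4 kmol.
Outlet amounts (n = n₀ + ν ξ):
  D: 241 − 1(117.4) = 123.6
  F: 1685 − 3(117.4) = 1333
  E: 0 + 2(117.4) = 234.7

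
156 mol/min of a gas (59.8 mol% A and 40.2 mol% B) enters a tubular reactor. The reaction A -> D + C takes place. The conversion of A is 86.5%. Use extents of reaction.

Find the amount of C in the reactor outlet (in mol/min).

80.7 mol/min

A reacted = 0.865 × 93.29 = 80.69 mol/min; ν_A = −1, so ξ = 80.69/1 = 80.69 mol/min.
Outlet amounts (n = n₀ + ν ξ):
  A: 93.29 − 1(80.69) = 12.59
  D: 0 + 1(80.69) = 80.69
  C: 0 + 1(80.69) = 80.69
  B: 62.71 (inert)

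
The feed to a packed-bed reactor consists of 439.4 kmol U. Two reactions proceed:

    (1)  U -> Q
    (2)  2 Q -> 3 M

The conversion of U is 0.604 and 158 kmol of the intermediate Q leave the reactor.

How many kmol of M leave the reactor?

Conversion of U: U consumed = 1ξ₁ = 0.604 × 439.4 → ξ₁ = 265.4 kmol.
Q balance: n_Q = 0 + 1ξ₁ − 2ξ₂ = 158 → ξ₂ = (1·265.4 − 158)/2 = 53.7 kmol.
Outlet amounts (n = n₀ + Σ ν·ξ):
  U: 439.4 − 1(265.4) = 174
  Q: 0 + 1(265.4) − 2(53.7) = 158
  M: 0 + 3(53.7) = 161.1

161 kmol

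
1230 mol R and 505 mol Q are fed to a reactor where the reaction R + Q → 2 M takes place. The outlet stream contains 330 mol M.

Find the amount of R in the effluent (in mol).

1060 mol

For M: n = n₀ + 2ξ → 330 = 0 + 2ξ, giving ξ = 165 mol.
Outlet amounts (n = n₀ + ν ξ):
  R: 1230 − 1(165) = 1065
  Q: 505 − 1(165) = 340
  M: 0 + 2(165) = 330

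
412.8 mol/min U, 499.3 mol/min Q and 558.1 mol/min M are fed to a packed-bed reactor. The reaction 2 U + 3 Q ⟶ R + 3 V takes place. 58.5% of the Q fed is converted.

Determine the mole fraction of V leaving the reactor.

Q reacted = 0.585 × 499.3 = 292.1 mol/min; ν_Q = −3, so ξ = 292.1/3 = 97.36 mol/min.
Outlet amounts (n = n₀ + ν ξ):
  U: 412.8 − 2(97.36) = 218.1
  Q: 499.3 − 3(97.36) = 207.2
  R: 0 + 1(97.36) = 97.36
  V: 0 + 3(97.36) = 292.1
  M: 558.1 (inert)
Total out = 1373 mol/min; y_V = 292.1 / 1373 = 0.2128.

0.213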